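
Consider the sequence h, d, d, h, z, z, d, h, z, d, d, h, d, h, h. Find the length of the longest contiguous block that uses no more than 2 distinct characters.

add h: window [h] (1 distinct), len 1
add d: window [h, d] (2 distinct), len 2
add d: window [h, d, d] (2 distinct), len 3
add h: window [h, d, d, h] (2 distinct), len 4
add z: window [h, z] (2 distinct), len 2
add z: window [h, z, z] (2 distinct), len 3
add d: window [z, z, d] (2 distinct), len 3
add h: window [d, h] (2 distinct), len 2
add z: window [h, z] (2 distinct), len 2
add d: window [z, d] (2 distinct), len 2
add d: window [z, d, d] (2 distinct), len 3
add h: window [d, d, h] (2 distinct), len 3
add d: window [d, d, h, d] (2 distinct), len 4
add h: window [d, d, h, d, h] (2 distinct), len 5
add h: window [d, d, h, d, h, h] (2 distinct), len 6
Longest length with ≤2 distinct: 6.

6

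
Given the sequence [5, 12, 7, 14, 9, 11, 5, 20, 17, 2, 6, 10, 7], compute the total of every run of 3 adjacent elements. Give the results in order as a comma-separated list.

24, 33, 30, 34, 25, 36, 42, 39, 25, 18, 23

Sliding a size-3 window across the 13 values:
(5, 12, 7) → sum 24
(12, 7, 14) → sum 33
(7, 14, 9) → sum 30
(14, 9, 11) → sum 34
(9, 11, 5) → sum 25
(11, 5, 20) → sum 36
(5, 20, 17) → sum 42
(20, 17, 2) → sum 39
(17, 2, 6) → sum 25
(2, 6, 10) → sum 18
(6, 10, 7) → sum 23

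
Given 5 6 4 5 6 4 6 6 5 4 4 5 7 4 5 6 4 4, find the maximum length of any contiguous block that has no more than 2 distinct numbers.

Extend right; when distinct count exceeds 2, shrink from the left:
add 5: window [5] (1 distinct), len 1
add 6: window [5, 6] (2 distinct), len 2
add 4: window [6, 4] (2 distinct), len 2
add 5: window [4, 5] (2 distinct), len 2
add 6: window [5, 6] (2 distinct), len 2
add 4: window [6, 4] (2 distinct), len 2
add 6: window [6, 4, 6] (2 distinct), len 3
add 6: window [6, 4, 6, 6] (2 distinct), len 4
add 5: window [6, 6, 5] (2 distinct), len 3
add 4: window [5, 4] (2 distinct), len 2
add 4: window [5, 4, 4] (2 distinct), len 3
add 5: window [5, 4, 4, 5] (2 distinct), len 4
add 7: window [5, 7] (2 distinct), len 2
add 4: window [7, 4] (2 distinct), len 2
add 5: window [4, 5] (2 distinct), len 2
add 6: window [5, 6] (2 distinct), len 2
add 4: window [6, 4] (2 distinct), len 2
add 4: window [6, 4, 4] (2 distinct), len 3
Longest length with ≤2 distinct: 4.

4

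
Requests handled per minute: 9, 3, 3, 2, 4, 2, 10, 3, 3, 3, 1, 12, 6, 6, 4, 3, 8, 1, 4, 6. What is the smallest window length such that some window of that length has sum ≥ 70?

Extend right; whenever the sum reaches 70, record the length and shrink from the left:
add 9: running sum 9 < 70
add 3: running sum 12 < 70
add 3: running sum 15 < 70
add 2: running sum 17 < 70
add 4: running sum 21 < 70
add 2: running sum 23 < 70
add 10: running sum 33 < 70
add 3: running sum 36 < 70
add 3: running sum 39 < 70
add 3: running sum 42 < 70
add 1: running sum 43 < 70
add 12: running sum 55 < 70
add 6: running sum 61 < 70
add 6: running sum 67 < 70
add 4: shortest ending here [9, 3, 3, 2, 4, 2, 10, 3, 3, 3, 1, 12, 6, 6, 4] sum 71, len 15
add 3: shortest ending here [9, 3, 3, 2, 4, 2, 10, 3, 3, 3, 1, 12, 6, 6, 4, 3] sum 74, len 16
add 8: shortest ending here [3, 2, 4, 2, 10, 3, 3, 3, 1, 12, 6, 6, 4, 3, 8] sum 70, len 15
add 1: shortest ending here [3, 2, 4, 2, 10, 3, 3, 3, 1, 12, 6, 6, 4, 3, 8, 1] sum 71, len 16
add 4: shortest ending here [4, 2, 10, 3, 3, 3, 1, 12, 6, 6, 4, 3, 8, 1, 4] sum 70, len 15
add 6: shortest ending here [10, 3, 3, 3, 1, 12, 6, 6, 4, 3, 8, 1, 4, 6] sum 70, len 14
Shortest qualifying length: 14.

14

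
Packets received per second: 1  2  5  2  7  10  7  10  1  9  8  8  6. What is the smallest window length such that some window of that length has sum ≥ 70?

add 1: running sum 1 < 70
add 2: running sum 3 < 70
add 5: running sum 8 < 70
add 2: running sum 10 < 70
add 7: running sum 17 < 70
add 10: running sum 27 < 70
add 7: running sum 34 < 70
add 10: running sum 44 < 70
add 1: running sum 45 < 70
add 9: running sum 54 < 70
add 8: running sum 62 < 70
end 11: [1, 2, 5, 2, 7, 10, 7, 10, 1, 9, 8, 8] sum 70, len 12
end 12: [5, 2, 7, 10, 7, 10, 1, 9, 8, 8, 6] sum 73, len 11
Shortest qualifying length: 11.

11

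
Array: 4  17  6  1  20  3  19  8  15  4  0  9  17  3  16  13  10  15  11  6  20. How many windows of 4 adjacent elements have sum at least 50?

3

[4, 17, 6, 1] → sum 28
[17, 6, 1, 20] → sum 44
[6, 1, 20, 3] → sum 30
[1, 20, 3, 19] → sum 43
[20, 3, 19, 8] → sum 50  ≥ 50 ✓
[3, 19, 8, 15] → sum 45
[19, 8, 15, 4] → sum 46
[8, 15, 4, 0] → sum 27
[15, 4, 0, 9] → sum 28
[4, 0, 9, 17] → sum 30
[0, 9, 17, 3] → sum 29
[9, 17, 3, 16] → sum 45
[17, 3, 16, 13] → sum 49
[3, 16, 13, 10] → sum 42
[16, 13, 10, 15] → sum 54  ≥ 50 ✓
[13, 10, 15, 11] → sum 49
[10, 15, 11, 6] → sum 42
[15, 11, 6, 20] → sum 52  ≥ 50 ✓
3 windows satisfy the condition.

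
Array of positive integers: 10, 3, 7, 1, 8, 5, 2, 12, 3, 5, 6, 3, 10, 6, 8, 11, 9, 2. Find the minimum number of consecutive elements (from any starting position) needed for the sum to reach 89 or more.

14

add 10: running sum 10 < 89
add 3: running sum 13 < 89
add 7: running sum 20 < 89
add 1: running sum 21 < 89
add 8: running sum 29 < 89
add 5: running sum 34 < 89
add 2: running sum 36 < 89
add 12: running sum 48 < 89
add 3: running sum 51 < 89
add 5: running sum 56 < 89
add 6: running sum 62 < 89
add 3: running sum 65 < 89
add 10: running sum 75 < 89
add 6: running sum 81 < 89
end 14: [10, 3, 7, 1, 8, 5, 2, 12, 3, 5, 6, 3, 10, 6, 8] sum 89, len 15
end 15: [3, 7, 1, 8, 5, 2, 12, 3, 5, 6, 3, 10, 6, 8, 11] sum 90, len 15
end 16: [1, 8, 5, 2, 12, 3, 5, 6, 3, 10, 6, 8, 11, 9] sum 89, len 14
end 17: [8, 5, 2, 12, 3, 5, 6, 3, 10, 6, 8, 11, 9, 2] sum 90, len 14
Shortest qualifying length: 14.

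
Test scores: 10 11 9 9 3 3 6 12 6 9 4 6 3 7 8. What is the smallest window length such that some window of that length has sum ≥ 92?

14

add 10: running sum 10 < 92
add 11: running sum 21 < 92
add 9: running sum 30 < 92
add 9: running sum 39 < 92
add 3: running sum 42 < 92
add 3: running sum 45 < 92
add 6: running sum 51 < 92
add 12: running sum 63 < 92
add 6: running sum 69 < 92
add 9: running sum 78 < 92
add 4: running sum 82 < 92
add 6: running sum 88 < 92
add 3: running sum 91 < 92
add 7: shortest ending here [10, 11, 9, 9, 3, 3, 6, 12, 6, 9, 4, 6, 3, 7] sum 98, len 14
add 8: shortest ending here [11, 9, 9, 3, 3, 6, 12, 6, 9, 4, 6, 3, 7, 8] sum 96, len 14
Shortest qualifying length: 14.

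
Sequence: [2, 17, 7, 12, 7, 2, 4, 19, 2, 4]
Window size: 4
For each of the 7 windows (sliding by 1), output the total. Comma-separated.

2 17 7 12 → sum 38
17 7 12 7 → sum 43
7 12 7 2 → sum 28
12 7 2 4 → sum 25
7 2 4 19 → sum 32
2 4 19 2 → sum 27
4 19 2 4 → sum 29

38, 43, 28, 25, 32, 27, 29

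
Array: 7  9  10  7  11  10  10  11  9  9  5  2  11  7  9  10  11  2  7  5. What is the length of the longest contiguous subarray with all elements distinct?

[7] len 1
[7, 9] len 2
[7, 9, 10] len 3
[9, 10, 7] len 3
[9, 10, 7, 11] len 4
[7, 11, 10] len 3
[10] len 1
[10, 11] len 2
[10, 11, 9] len 3
[9] len 1
[9, 5] len 2
[9, 5, 2] len 3
[9, 5, 2, 11] len 4
[9, 5, 2, 11, 7] len 5
[5, 2, 11, 7, 9] len 5
[5, 2, 11, 7, 9, 10] len 6
[7, 9, 10, 11] len 4
[7, 9, 10, 11, 2] len 5
[9, 10, 11, 2, 7] len 5
[9, 10, 11, 2, 7, 5] len 6
Longest all-distinct length: 6.

6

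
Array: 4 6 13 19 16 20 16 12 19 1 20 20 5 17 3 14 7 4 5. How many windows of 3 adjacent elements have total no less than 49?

[4, 6, 13] → sum 23
[6, 13, 19] → sum 38
[13, 19, 16] → sum 48
[19, 16, 20] → sum 55  ≥ 49 ✓
[16, 20, 16] → sum 52  ≥ 49 ✓
[20, 16, 12] → sum 48
[16, 12, 19] → sum 47
[12, 19, 1] → sum 32
[19, 1, 20] → sum 40
[1, 20, 20] → sum 41
[20, 20, 5] → sum 45
[20, 5, 17] → sum 42
[5, 17, 3] → sum 25
[17, 3, 14] → sum 34
[3, 14, 7] → sum 24
[14, 7, 4] → sum 25
[7, 4, 5] → sum 16
2 windows satisfy the condition.

2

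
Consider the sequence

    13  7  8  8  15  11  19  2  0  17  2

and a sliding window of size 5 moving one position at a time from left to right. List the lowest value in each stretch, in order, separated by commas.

7, 7, 8, 2, 0, 0, 0

(13, 7, 8, 8, 15) → min 7
(7, 8, 8, 15, 11) → min 7
(8, 8, 15, 11, 19) → min 8
(8, 15, 11, 19, 2) → min 2
(15, 11, 19, 2, 0) → min 0
(11, 19, 2, 0, 17) → min 0
(19, 2, 0, 17, 2) → min 0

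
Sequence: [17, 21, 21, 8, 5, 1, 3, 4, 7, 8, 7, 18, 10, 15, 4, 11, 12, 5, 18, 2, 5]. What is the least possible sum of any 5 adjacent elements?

20

[17, 21, 21, 8, 5] → sum 72
[21, 21, 8, 5, 1] → sum 56
[21, 8, 5, 1, 3] → sum 38
[8, 5, 1, 3, 4] → sum 21
[5, 1, 3, 4, 7] → sum 20
[1, 3, 4, 7, 8] → sum 23
[3, 4, 7, 8, 7] → sum 29
[4, 7, 8, 7, 18] → sum 44
[7, 8, 7, 18, 10] → sum 50
[8, 7, 18, 10, 15] → sum 58
[7, 18, 10, 15, 4] → sum 54
[18, 10, 15, 4, 11] → sum 58
[10, 15, 4, 11, 12] → sum 52
[15, 4, 11, 12, 5] → sum 47
[4, 11, 12, 5, 18] → sum 50
[11, 12, 5, 18, 2] → sum 48
[12, 5, 18, 2, 5] → sum 42
Least of these is 20.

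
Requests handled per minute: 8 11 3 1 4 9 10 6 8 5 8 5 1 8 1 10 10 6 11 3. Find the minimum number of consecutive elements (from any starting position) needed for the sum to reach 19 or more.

2

add 8: running sum 8 < 19
end 1: [8, 11] sum 19, len 2
end 2: [8, 11, 3] sum 22, len 3
end 3: [8, 11, 3, 1] sum 23, len 4
end 4: [11, 3, 1, 4] sum 19, len 4
end 5: [11, 3, 1, 4, 9] sum 28, len 5
end 6: [9, 10] sum 19, len 2
end 7: [9, 10, 6] sum 25, len 3
end 8: [10, 6, 8] sum 24, len 3
end 9: [6, 8, 5] sum 19, len 3
end 10: [8, 5, 8] sum 21, len 3
end 11: [8, 5, 8, 5] sum 26, len 4
end 12: [5, 8, 5, 1] sum 19, len 4
end 13: [8, 5, 1, 8] sum 22, len 4
end 14: [8, 5, 1, 8, 1] sum 23, len 5
end 15: [8, 1, 10] sum 19, len 3
end 16: [10, 10] sum 20, len 2
end 17: [10, 10, 6] sum 26, len 3
end 18: [10, 6, 11] sum 27, len 3
end 19: [6, 11, 3] sum 20, len 3
Shortest qualifying length: 2.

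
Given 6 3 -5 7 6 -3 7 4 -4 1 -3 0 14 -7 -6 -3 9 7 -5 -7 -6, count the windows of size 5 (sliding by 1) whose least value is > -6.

9

6 3 -5 7 6 → min -5  > -6 ✓
3 -5 7 6 -3 → min -5  > -6 ✓
-5 7 6 -3 7 → min -5  > -6 ✓
7 6 -3 7 4 → min -3  > -6 ✓
6 -3 7 4 -4 → min -4  > -6 ✓
-3 7 4 -4 1 → min -4  > -6 ✓
7 4 -4 1 -3 → min -4  > -6 ✓
4 -4 1 -3 0 → min -4  > -6 ✓
-4 1 -3 0 14 → min -4  > -6 ✓
1 -3 0 14 -7 → min -7
-3 0 14 -7 -6 → min -7
0 14 -7 -6 -3 → min -7
14 -7 -6 -3 9 → min -7
-7 -6 -3 9 7 → min -7
-6 -3 9 7 -5 → min -6
-3 9 7 -5 -7 → min -7
9 7 -5 -7 -6 → min -7
9 windows satisfy the condition.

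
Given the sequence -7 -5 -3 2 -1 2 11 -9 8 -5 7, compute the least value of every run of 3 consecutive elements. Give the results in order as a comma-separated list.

Sliding a size-3 window across the 11 values:
-7 -5 -3 → min -7
-5 -3 2 → min -5
-3 2 -1 → min -3
2 -1 2 → min -1
-1 2 11 → min -1
2 11 -9 → min -9
11 -9 8 → min -9
-9 8 -5 → min -9
8 -5 7 → min -5

-7, -5, -3, -1, -1, -9, -9, -9, -5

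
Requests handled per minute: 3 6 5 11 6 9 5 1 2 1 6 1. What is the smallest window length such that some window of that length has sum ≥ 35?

add 3: running sum 3 < 35
add 6: running sum 9 < 35
add 5: running sum 14 < 35
add 11: running sum 25 < 35
add 6: running sum 31 < 35
add 9: shortest ending here [6, 5, 11, 6, 9] sum 37, len 5
add 5: shortest ending here [5, 11, 6, 9, 5] sum 36, len 5
add 1: shortest ending here [5, 11, 6, 9, 5, 1] sum 37, len 6
add 2: shortest ending here [5, 11, 6, 9, 5, 1, 2] sum 39, len 7
add 1: shortest ending here [11, 6, 9, 5, 1, 2, 1] sum 35, len 7
add 6: shortest ending here [11, 6, 9, 5, 1, 2, 1, 6] sum 41, len 8
add 1: shortest ending here [11, 6, 9, 5, 1, 2, 1, 6, 1] sum 42, len 9
Shortest qualifying length: 5.

5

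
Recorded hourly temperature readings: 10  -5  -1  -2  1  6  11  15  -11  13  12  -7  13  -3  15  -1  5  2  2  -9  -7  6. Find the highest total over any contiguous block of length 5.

(10, -5, -1, -2, 1) → sum 3
(-5, -1, -2, 1, 6) → sum -1
(-1, -2, 1, 6, 11) → sum 15
(-2, 1, 6, 11, 15) → sum 31
(1, 6, 11, 15, -11) → sum 22
(6, 11, 15, -11, 13) → sum 34
(11, 15, -11, 13, 12) → sum 40
(15, -11, 13, 12, -7) → sum 22
(-11, 13, 12, -7, 13) → sum 20
(13, 12, -7, 13, -3) → sum 28
(12, -7, 13, -3, 15) → sum 30
(-7, 13, -3, 15, -1) → sum 17
(13, -3, 15, -1, 5) → sum 29
(-3, 15, -1, 5, 2) → sum 18
(15, -1, 5, 2, 2) → sum 23
(-1, 5, 2, 2, -9) → sum -1
(5, 2, 2, -9, -7) → sum -7
(2, 2, -9, -7, 6) → sum -6
Highest of these is 40.

40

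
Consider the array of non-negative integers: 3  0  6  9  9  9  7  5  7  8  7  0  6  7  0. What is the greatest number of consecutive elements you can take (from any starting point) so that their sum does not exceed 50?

9

Extend to the right; shrink from the left whenever the sum exceeds 50:
add 3: [3] sum 3, len 1
add 0: [3, 0] sum 3, len 2
add 6: [3, 0, 6] sum 9, len 3
add 9: [3, 0, 6, 9] sum 18, len 4
add 9: [3, 0, 6, 9, 9] sum 27, len 5
add 9: [3, 0, 6, 9, 9, 9] sum 36, len 6
add 7: [3, 0, 6, 9, 9, 9, 7] sum 43, len 7
add 5: [3, 0, 6, 9, 9, 9, 7, 5] sum 48, len 8
add 7: [9, 9, 9, 7, 5, 7] sum 46, len 6
add 8: [9, 9, 7, 5, 7, 8] sum 45, len 6
add 7: [9, 7, 5, 7, 8, 7] sum 43, len 6
add 0: [9, 7, 5, 7, 8, 7, 0] sum 43, len 7
add 6: [9, 7, 5, 7, 8, 7, 0, 6] sum 49, len 8
add 7: [7, 5, 7, 8, 7, 0, 6, 7] sum 47, len 8
add 0: [7, 5, 7, 8, 7, 0, 6, 7, 0] sum 47, len 9
Longest length seen: 9.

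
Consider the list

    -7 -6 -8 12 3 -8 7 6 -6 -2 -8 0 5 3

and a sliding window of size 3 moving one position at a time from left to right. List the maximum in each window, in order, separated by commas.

(-7, -6, -8) → max -6
(-6, -8, 12) → max 12
(-8, 12, 3) → max 12
(12, 3, -8) → max 12
(3, -8, 7) → max 7
(-8, 7, 6) → max 7
(7, 6, -6) → max 7
(6, -6, -2) → max 6
(-6, -2, -8) → max -2
(-2, -8, 0) → max 0
(-8, 0, 5) → max 5
(0, 5, 3) → max 5

-6, 12, 12, 12, 7, 7, 7, 6, -2, 0, 5, 5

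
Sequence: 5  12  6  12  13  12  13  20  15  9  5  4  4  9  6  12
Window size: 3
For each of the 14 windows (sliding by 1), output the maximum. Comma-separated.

(5, 12, 6) → max 12
(12, 6, 12) → max 12
(6, 12, 13) → max 13
(12, 13, 12) → max 13
(13, 12, 13) → max 13
(12, 13, 20) → max 20
(13, 20, 15) → max 20
(20, 15, 9) → max 20
(15, 9, 5) → max 15
(9, 5, 4) → max 9
(5, 4, 4) → max 5
(4, 4, 9) → max 9
(4, 9, 6) → max 9
(9, 6, 12) → max 12

12, 12, 13, 13, 13, 20, 20, 20, 15, 9, 5, 9, 9, 12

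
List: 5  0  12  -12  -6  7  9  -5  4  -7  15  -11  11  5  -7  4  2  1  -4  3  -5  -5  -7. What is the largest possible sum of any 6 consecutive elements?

[5, 0, 12, -12, -6, 7] → sum 6
[0, 12, -12, -6, 7, 9] → sum 10
[12, -12, -6, 7, 9, -5] → sum 5
[-12, -6, 7, 9, -5, 4] → sum -3
[-6, 7, 9, -5, 4, -7] → sum 2
[7, 9, -5, 4, -7, 15] → sum 23
[9, -5, 4, -7, 15, -11] → sum 5
[-5, 4, -7, 15, -11, 11] → sum 7
[4, -7, 15, -11, 11, 5] → sum 17
[-7, 15, -11, 11, 5, -7] → sum 6
[15, -11, 11, 5, -7, 4] → sum 17
[-11, 11, 5, -7, 4, 2] → sum 4
[11, 5, -7, 4, 2, 1] → sum 16
[5, -7, 4, 2, 1, -4] → sum 1
[-7, 4, 2, 1, -4, 3] → sum -1
[4, 2, 1, -4, 3, -5] → sum 1
[2, 1, -4, 3, -5, -5] → sum -8
[1, -4, 3, -5, -5, -7] → sum -17
Largest of these is 23.

23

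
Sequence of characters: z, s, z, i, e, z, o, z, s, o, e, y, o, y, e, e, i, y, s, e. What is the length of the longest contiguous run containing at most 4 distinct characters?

9

[z] 1 distinct, len 1
[z, s] 2 distinct, len 2
[z, s, z] 2 distinct, len 3
[z, s, z, i] 3 distinct, len 4
[z, s, z, i, e] 4 distinct, len 5
[z, s, z, i, e, z] 4 distinct, len 6
[z, i, e, z, o] 4 distinct, len 5
[z, i, e, z, o, z] 4 distinct, len 6
[e, z, o, z, s] 4 distinct, len 5
[e, z, o, z, s, o] 4 distinct, len 6
[e, z, o, z, s, o, e] 4 distinct, len 7
[s, o, e, y] 4 distinct, len 4
[s, o, e, y, o] 4 distinct, len 5
[s, o, e, y, o, y] 4 distinct, len 6
[s, o, e, y, o, y, e] 4 distinct, len 7
[s, o, e, y, o, y, e, e] 4 distinct, len 8
[o, e, y, o, y, e, e, i] 4 distinct, len 8
[o, e, y, o, y, e, e, i, y] 4 distinct, len 9
[y, e, e, i, y, s] 4 distinct, len 6
[y, e, e, i, y, s, e] 4 distinct, len 7
Longest length with ≤4 distinct: 9.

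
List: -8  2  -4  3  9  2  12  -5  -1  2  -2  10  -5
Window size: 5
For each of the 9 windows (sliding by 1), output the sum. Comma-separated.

2, 12, 22, 21, 17, 10, 6, 4, 4

Sliding a size-5 window across the 13 values:
-8 2 -4 3 9 → sum 2
2 -4 3 9 2 → sum 12
-4 3 9 2 12 → sum 22
3 9 2 12 -5 → sum 21
9 2 12 -5 -1 → sum 17
2 12 -5 -1 2 → sum 10
12 -5 -1 2 -2 → sum 6
-5 -1 2 -2 10 → sum 4
-1 2 -2 10 -5 → sum 4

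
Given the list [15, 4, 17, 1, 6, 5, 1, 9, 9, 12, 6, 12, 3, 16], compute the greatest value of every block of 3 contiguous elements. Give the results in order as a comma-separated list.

Sliding a size-3 window across the 14 values:
[15, 4, 17] → max 17
[4, 17, 1] → max 17
[17, 1, 6] → max 17
[1, 6, 5] → max 6
[6, 5, 1] → max 6
[5, 1, 9] → max 9
[1, 9, 9] → max 9
[9, 9, 12] → max 12
[9, 12, 6] → max 12
[12, 6, 12] → max 12
[6, 12, 3] → max 12
[12, 3, 16] → max 16

17, 17, 17, 6, 6, 9, 9, 12, 12, 12, 12, 16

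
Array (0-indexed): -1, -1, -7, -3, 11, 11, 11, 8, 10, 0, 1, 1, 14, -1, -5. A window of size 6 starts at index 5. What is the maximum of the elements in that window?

Elements at indices 5..10: 11, 11, 8, 10, 0, 1
max(11, 11, 8, 10, 0, 1) = 11

11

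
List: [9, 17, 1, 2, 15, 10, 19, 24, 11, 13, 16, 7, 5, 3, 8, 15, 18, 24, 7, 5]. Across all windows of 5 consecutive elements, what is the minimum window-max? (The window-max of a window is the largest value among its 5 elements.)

9 17 1 2 15 → max 17
17 1 2 15 10 → max 17
1 2 15 10 19 → max 19
2 15 10 19 24 → max 24
15 10 19 24 11 → max 24
10 19 24 11 13 → max 24
19 24 11 13 16 → max 24
24 11 13 16 7 → max 24
11 13 16 7 5 → max 16
13 16 7 5 3 → max 16
16 7 5 3 8 → max 16
7 5 3 8 15 → max 15
5 3 8 15 18 → max 18
3 8 15 18 24 → max 24
8 15 18 24 7 → max 24
15 18 24 7 5 → max 24
Minimum of these is 15.

15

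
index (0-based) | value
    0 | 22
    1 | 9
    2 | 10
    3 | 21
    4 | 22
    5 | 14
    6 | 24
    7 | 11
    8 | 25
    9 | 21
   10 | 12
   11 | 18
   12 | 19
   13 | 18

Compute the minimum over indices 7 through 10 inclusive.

Elements at indices 7..10: 11, 25, 21, 12
min(11, 25, 21, 12) = 11

11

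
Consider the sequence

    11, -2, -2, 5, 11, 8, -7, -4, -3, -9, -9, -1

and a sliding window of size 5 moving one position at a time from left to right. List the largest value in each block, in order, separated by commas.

(11, -2, -2, 5, 11) → max 11
(-2, -2, 5, 11, 8) → max 11
(-2, 5, 11, 8, -7) → max 11
(5, 11, 8, -7, -4) → max 11
(11, 8, -7, -4, -3) → max 11
(8, -7, -4, -3, -9) → max 8
(-7, -4, -3, -9, -9) → max -3
(-4, -3, -9, -9, -1) → max -1

11, 11, 11, 11, 11, 8, -3, -1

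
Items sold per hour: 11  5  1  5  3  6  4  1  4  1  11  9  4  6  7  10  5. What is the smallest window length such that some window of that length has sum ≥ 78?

add 11: running sum 11 < 78
add 5: running sum 16 < 78
add 1: running sum 17 < 78
add 5: running sum 22 < 78
add 3: running sum 25 < 78
add 6: running sum 31 < 78
add 4: running sum 35 < 78
add 1: running sum 36 < 78
add 4: running sum 40 < 78
add 1: running sum 41 < 78
add 11: running sum 52 < 78
add 9: running sum 61 < 78
add 4: running sum 65 < 78
add 6: running sum 71 < 78
end 14: [11, 5, 1, 5, 3, 6, 4, 1, 4, 1, 11, 9, 4, 6, 7] sum 78, len 15
end 15: [11, 5, 1, 5, 3, 6, 4, 1, 4, 1, 11, 9, 4, 6, 7, 10] sum 88, len 16
end 16: [5, 1, 5, 3, 6, 4, 1, 4, 1, 11, 9, 4, 6, 7, 10, 5] sum 82, len 16
Shortest qualifying length: 15.

15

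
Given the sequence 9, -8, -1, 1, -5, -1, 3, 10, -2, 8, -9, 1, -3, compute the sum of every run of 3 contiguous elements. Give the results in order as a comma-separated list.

0, -8, -5, -5, -3, 12, 11, 16, -3, 0, -11

Sliding a size-3 window across the 13 values:
9 -8 -1 → sum 0
-8 -1 1 → sum -8
-1 1 -5 → sum -5
1 -5 -1 → sum -5
-5 -1 3 → sum -3
-1 3 10 → sum 12
3 10 -2 → sum 11
10 -2 8 → sum 16
-2 8 -9 → sum -3
8 -9 1 → sum 0
-9 1 -3 → sum -11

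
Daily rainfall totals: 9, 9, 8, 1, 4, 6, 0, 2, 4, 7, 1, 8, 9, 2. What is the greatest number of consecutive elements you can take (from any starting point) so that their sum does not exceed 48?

11

add 9: [9] sum 9, len 1
add 9: [9, 9] sum 18, len 2
add 8: [9, 9, 8] sum 26, len 3
add 1: [9, 9, 8, 1] sum 27, len 4
add 4: [9, 9, 8, 1, 4] sum 31, len 5
add 6: [9, 9, 8, 1, 4, 6] sum 37, len 6
add 0: [9, 9, 8, 1, 4, 6, 0] sum 37, len 7
add 2: [9, 9, 8, 1, 4, 6, 0, 2] sum 39, len 8
add 4: [9, 9, 8, 1, 4, 6, 0, 2, 4] sum 43, len 9
add 7: [9, 8, 1, 4, 6, 0, 2, 4, 7] sum 41, len 9
add 1: [9, 8, 1, 4, 6, 0, 2, 4, 7, 1] sum 42, len 10
add 8: [8, 1, 4, 6, 0, 2, 4, 7, 1, 8] sum 41, len 10
add 9: [1, 4, 6, 0, 2, 4, 7, 1, 8, 9] sum 42, len 10
add 2: [1, 4, 6, 0, 2, 4, 7, 1, 8, 9, 2] sum 44, len 11
Longest length seen: 11.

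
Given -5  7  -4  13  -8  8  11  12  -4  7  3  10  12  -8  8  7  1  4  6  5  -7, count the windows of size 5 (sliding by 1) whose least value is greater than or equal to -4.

[-5, 7, -4, 13, -8] → min -8
[7, -4, 13, -8, 8] → min -8
[-4, 13, -8, 8, 11] → min -8
[13, -8, 8, 11, 12] → min -8
[-8, 8, 11, 12, -4] → min -8
[8, 11, 12, -4, 7] → min -4  ≥ -4 ✓
[11, 12, -4, 7, 3] → min -4  ≥ -4 ✓
[12, -4, 7, 3, 10] → min -4  ≥ -4 ✓
[-4, 7, 3, 10, 12] → min -4  ≥ -4 ✓
[7, 3, 10, 12, -8] → min -8
[3, 10, 12, -8, 8] → min -8
[10, 12, -8, 8, 7] → min -8
[12, -8, 8, 7, 1] → min -8
[-8, 8, 7, 1, 4] → min -8
[8, 7, 1, 4, 6] → min 1  ≥ -4 ✓
[7, 1, 4, 6, 5] → min 1  ≥ -4 ✓
[1, 4, 6, 5, -7] → min -7
6 windows satisfy the condition.

6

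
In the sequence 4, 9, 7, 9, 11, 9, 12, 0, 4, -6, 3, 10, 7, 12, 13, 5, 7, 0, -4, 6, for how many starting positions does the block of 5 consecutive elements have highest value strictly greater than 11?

[4, 9, 7, 9, 11] → max 11
[9, 7, 9, 11, 9] → max 11
[7, 9, 11, 9, 12] → max 12  > 11 ✓
[9, 11, 9, 12, 0] → max 12  > 11 ✓
[11, 9, 12, 0, 4] → max 12  > 11 ✓
[9, 12, 0, 4, -6] → max 12  > 11 ✓
[12, 0, 4, -6, 3] → max 12  > 11 ✓
[0, 4, -6, 3, 10] → max 10
[4, -6, 3, 10, 7] → max 10
[-6, 3, 10, 7, 12] → max 12  > 11 ✓
[3, 10, 7, 12, 13] → max 13  > 11 ✓
[10, 7, 12, 13, 5] → max 13  > 11 ✓
[7, 12, 13, 5, 7] → max 13  > 11 ✓
[12, 13, 5, 7, 0] → max 13  > 11 ✓
[13, 5, 7, 0, -4] → max 13  > 11 ✓
[5, 7, 0, -4, 6] → max 7
11 windows satisfy the condition.

11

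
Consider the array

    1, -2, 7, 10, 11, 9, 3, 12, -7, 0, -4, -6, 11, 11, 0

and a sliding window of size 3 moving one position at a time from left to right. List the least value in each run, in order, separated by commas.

-2, -2, 7, 9, 3, 3, -7, -7, -7, -6, -6, -6, 0

(1, -2, 7) → min -2
(-2, 7, 10) → min -2
(7, 10, 11) → min 7
(10, 11, 9) → min 9
(11, 9, 3) → min 3
(9, 3, 12) → min 3
(3, 12, -7) → min -7
(12, -7, 0) → min -7
(-7, 0, -4) → min -7
(0, -4, -6) → min -6
(-4, -6, 11) → min -6
(-6, 11, 11) → min -6
(11, 11, 0) → min 0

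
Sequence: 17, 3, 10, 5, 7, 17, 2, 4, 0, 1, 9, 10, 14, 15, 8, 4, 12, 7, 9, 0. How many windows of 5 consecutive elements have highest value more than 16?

6

17 3 10 5 7 → max 17  > 16 ✓
3 10 5 7 17 → max 17  > 16 ✓
10 5 7 17 2 → max 17  > 16 ✓
5 7 17 2 4 → max 17  > 16 ✓
7 17 2 4 0 → max 17  > 16 ✓
17 2 4 0 1 → max 17  > 16 ✓
2 4 0 1 9 → max 9
4 0 1 9 10 → max 10
0 1 9 10 14 → max 14
1 9 10 14 15 → max 15
9 10 14 15 8 → max 15
10 14 15 8 4 → max 15
14 15 8 4 12 → max 15
15 8 4 12 7 → max 15
8 4 12 7 9 → max 12
4 12 7 9 0 → max 12
6 windows satisfy the condition.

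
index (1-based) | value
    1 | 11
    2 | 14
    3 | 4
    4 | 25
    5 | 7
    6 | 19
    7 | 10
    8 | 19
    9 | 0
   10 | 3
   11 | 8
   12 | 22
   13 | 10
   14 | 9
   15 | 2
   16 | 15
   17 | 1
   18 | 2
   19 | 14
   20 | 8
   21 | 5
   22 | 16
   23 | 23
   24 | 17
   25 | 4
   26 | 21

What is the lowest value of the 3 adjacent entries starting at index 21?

5

Elements at indices 21..23: 5, 16, 23
min(5, 16, 23) = 5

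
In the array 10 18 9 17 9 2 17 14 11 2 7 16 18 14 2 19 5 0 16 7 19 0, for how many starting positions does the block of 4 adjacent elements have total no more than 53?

[10, 18, 9, 17] → sum 54
[18, 9, 17, 9] → sum 53  ≤ 53 ✓
[9, 17, 9, 2] → sum 37  ≤ 53 ✓
[17, 9, 2, 17] → sum 45  ≤ 53 ✓
[9, 2, 17, 14] → sum 42  ≤ 53 ✓
[2, 17, 14, 11] → sum 44  ≤ 53 ✓
[17, 14, 11, 2] → sum 44  ≤ 53 ✓
[14, 11, 2, 7] → sum 34  ≤ 53 ✓
[11, 2, 7, 16] → sum 36  ≤ 53 ✓
[2, 7, 16, 18] → sum 43  ≤ 53 ✓
[7, 16, 18, 14] → sum 55
[16, 18, 14, 2] → sum 50  ≤ 53 ✓
[18, 14, 2, 19] → sum 53  ≤ 53 ✓
[14, 2, 19, 5] → sum 40  ≤ 53 ✓
[2, 19, 5, 0] → sum 26  ≤ 53 ✓
[19, 5, 0, 16] → sum 40  ≤ 53 ✓
[5, 0, 16, 7] → sum 28  ≤ 53 ✓
[0, 16, 7, 19] → sum 42  ≤ 53 ✓
[16, 7, 19, 0] → sum 42  ≤ 53 ✓
17 windows satisfy the condition.

17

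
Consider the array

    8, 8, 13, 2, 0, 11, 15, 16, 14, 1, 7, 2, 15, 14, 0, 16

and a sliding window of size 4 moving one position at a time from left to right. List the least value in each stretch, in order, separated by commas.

8 8 13 2 → min 2
8 13 2 0 → min 0
13 2 0 11 → min 0
2 0 11 15 → min 0
0 11 15 16 → min 0
11 15 16 14 → min 11
15 16 14 1 → min 1
16 14 1 7 → min 1
14 1 7 2 → min 1
1 7 2 15 → min 1
7 2 15 14 → min 2
2 15 14 0 → min 0
15 14 0 16 → min 0

2, 0, 0, 0, 0, 11, 1, 1, 1, 1, 2, 0, 0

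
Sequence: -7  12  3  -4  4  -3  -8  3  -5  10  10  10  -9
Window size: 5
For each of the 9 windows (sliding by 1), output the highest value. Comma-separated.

12, 12, 4, 4, 4, 10, 10, 10, 10

Sliding a size-5 window across the 13 values:
-7 12 3 -4 4 → max 12
12 3 -4 4 -3 → max 12
3 -4 4 -3 -8 → max 4
-4 4 -3 -8 3 → max 4
4 -3 -8 3 -5 → max 4
-3 -8 3 -5 10 → max 10
-8 3 -5 10 10 → max 10
3 -5 10 10 10 → max 10
-5 10 10 10 -9 → max 10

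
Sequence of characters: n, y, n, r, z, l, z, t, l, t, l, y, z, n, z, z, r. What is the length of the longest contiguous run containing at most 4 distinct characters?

9

add n: window [n] (1 distinct), len 1
add y: window [n, y] (2 distinct), len 2
add n: window [n, y, n] (2 distinct), len 3
add r: window [n, y, n, r] (3 distinct), len 4
add z: window [n, y, n, r, z] (4 distinct), len 5
add l: window [n, r, z, l] (4 distinct), len 4
add z: window [n, r, z, l, z] (4 distinct), len 5
add t: window [r, z, l, z, t] (4 distinct), len 5
add l: window [r, z, l, z, t, l] (4 distinct), len 6
add t: window [r, z, l, z, t, l, t] (4 distinct), len 7
add l: window [r, z, l, z, t, l, t, l] (4 distinct), len 8
add y: window [z, l, z, t, l, t, l, y] (4 distinct), len 8
add z: window [z, l, z, t, l, t, l, y, z] (4 distinct), len 9
add n: window [l, y, z, n] (4 distinct), len 4
add z: window [l, y, z, n, z] (4 distinct), len 5
add z: window [l, y, z, n, z, z] (4 distinct), len 6
add r: window [y, z, n, z, z, r] (4 distinct), len 6
Longest length with ≤4 distinct: 9.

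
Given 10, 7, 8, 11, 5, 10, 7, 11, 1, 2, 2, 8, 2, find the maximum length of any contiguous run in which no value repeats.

[10] len 1
[10, 7] len 2
[10, 7, 8] len 3
[10, 7, 8, 11] len 4
[10, 7, 8, 11, 5] len 5
[7, 8, 11, 5, 10] len 5
[8, 11, 5, 10, 7] len 5
[5, 10, 7, 11] len 4
[5, 10, 7, 11, 1] len 5
[5, 10, 7, 11, 1, 2] len 6
[2] len 1
[2, 8] len 2
[8, 2] len 2
Longest all-distinct length: 6.

6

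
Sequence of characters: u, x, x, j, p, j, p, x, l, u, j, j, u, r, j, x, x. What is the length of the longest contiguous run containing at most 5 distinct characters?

13

[u] 1 distinct, len 1
[u, x] 2 distinct, len 2
[u, x, x] 2 distinct, len 3
[u, x, x, j] 3 distinct, len 4
[u, x, x, j, p] 4 distinct, len 5
[u, x, x, j, p, j] 4 distinct, len 6
[u, x, x, j, p, j, p] 4 distinct, len 7
[u, x, x, j, p, j, p, x] 4 distinct, len 8
[u, x, x, j, p, j, p, x, l] 5 distinct, len 9
[u, x, x, j, p, j, p, x, l, u] 5 distinct, len 10
[u, x, x, j, p, j, p, x, l, u, j] 5 distinct, len 11
[u, x, x, j, p, j, p, x, l, u, j, j] 5 distinct, len 12
[u, x, x, j, p, j, p, x, l, u, j, j, u] 5 distinct, len 13
[x, l, u, j, j, u, r] 5 distinct, len 7
[x, l, u, j, j, u, r, j] 5 distinct, len 8
[x, l, u, j, j, u, r, j, x] 5 distinct, len 9
[x, l, u, j, j, u, r, j, x, x] 5 distinct, len 10
Longest length with ≤5 distinct: 13.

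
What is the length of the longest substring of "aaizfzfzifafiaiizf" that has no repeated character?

add a: [a] len 1
add a (repeat a, move left end past it): [a] len 1
add i: [a, i] len 2
add z: [a, i, z] len 3
add f: [a, i, z, f] len 4
add z (repeat z, move left end past it): [f, z] len 2
add f (repeat f, move left end past it): [z, f] len 2
add z (repeat z, move left end past it): [f, z] len 2
add i: [f, z, i] len 3
add f (repeat f, move left end past it): [z, i, f] len 3
add a: [z, i, f, a] len 4
add f (repeat f, move left end past it): [a, f] len 2
add i: [a, f, i] len 3
add a (repeat a, move left end past it): [f, i, a] len 3
add i (repeat i, move left end past it): [a, i] len 2
add i (repeat i, move left end past it): [i] len 1
add z: [i, z] len 2
add f: [i, z, f] len 3
Longest all-distinct length: 4.

4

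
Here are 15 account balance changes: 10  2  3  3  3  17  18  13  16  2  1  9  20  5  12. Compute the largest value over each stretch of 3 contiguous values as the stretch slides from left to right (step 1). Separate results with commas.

(10, 2, 3) → max 10
(2, 3, 3) → max 3
(3, 3, 3) → max 3
(3, 3, 17) → max 17
(3, 17, 18) → max 18
(17, 18, 13) → max 18
(18, 13, 16) → max 18
(13, 16, 2) → max 16
(16, 2, 1) → max 16
(2, 1, 9) → max 9
(1, 9, 20) → max 20
(9, 20, 5) → max 20
(20, 5, 12) → max 20

10, 3, 3, 17, 18, 18, 18, 16, 16, 9, 20, 20, 20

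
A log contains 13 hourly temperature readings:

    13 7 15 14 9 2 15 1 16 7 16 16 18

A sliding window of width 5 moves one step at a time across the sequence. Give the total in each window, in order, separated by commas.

58, 47, 55, 41, 43, 41, 55, 56, 73

(13, 7, 15, 14, 9) → sum 58
(7, 15, 14, 9, 2) → sum 47
(15, 14, 9, 2, 15) → sum 55
(14, 9, 2, 15, 1) → sum 41
(9, 2, 15, 1, 16) → sum 43
(2, 15, 1, 16, 7) → sum 41
(15, 1, 16, 7, 16) → sum 55
(1, 16, 7, 16, 16) → sum 56
(16, 7, 16, 16, 18) → sum 73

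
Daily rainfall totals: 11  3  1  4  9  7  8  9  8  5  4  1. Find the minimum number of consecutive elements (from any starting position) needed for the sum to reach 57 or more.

add 11: running sum 11 < 57
add 3: running sum 14 < 57
add 1: running sum 15 < 57
add 4: running sum 19 < 57
add 9: running sum 28 < 57
add 7: running sum 35 < 57
add 8: running sum 43 < 57
add 9: running sum 52 < 57
end 8: [11, 3, 1, 4, 9, 7, 8, 9, 8] sum 60, len 9
end 9: [11, 3, 1, 4, 9, 7, 8, 9, 8, 5] sum 65, len 10
end 10: [3, 1, 4, 9, 7, 8, 9, 8, 5, 4] sum 58, len 10
end 11: [3, 1, 4, 9, 7, 8, 9, 8, 5, 4, 1] sum 59, len 11
Shortest qualifying length: 9.

9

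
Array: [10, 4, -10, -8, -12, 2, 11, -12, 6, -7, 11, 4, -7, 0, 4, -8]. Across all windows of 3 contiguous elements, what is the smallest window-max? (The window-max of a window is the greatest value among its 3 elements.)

-8

10 4 -10 → max 10
4 -10 -8 → max 4
-10 -8 -12 → max -8
-8 -12 2 → max 2
-12 2 11 → max 11
2 11 -12 → max 11
11 -12 6 → max 11
-12 6 -7 → max 6
6 -7 11 → max 11
-7 11 4 → max 11
11 4 -7 → max 11
4 -7 0 → max 4
-7 0 4 → max 4
0 4 -8 → max 4
Smallest of these is -8.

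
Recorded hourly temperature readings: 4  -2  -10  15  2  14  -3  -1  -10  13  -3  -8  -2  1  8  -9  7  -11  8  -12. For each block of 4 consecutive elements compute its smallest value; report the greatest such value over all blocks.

4 -2 -10 15 → min -10
-2 -10 15 2 → min -10
-10 15 2 14 → min -10
15 2 14 -3 → min -3
2 14 -3 -1 → min -3
14 -3 -1 -10 → min -10
-3 -1 -10 13 → min -10
-1 -10 13 -3 → min -10
-10 13 -3 -8 → min -10
13 -3 -8 -2 → min -8
-3 -8 -2 1 → min -8
-8 -2 1 8 → min -8
-2 1 8 -9 → min -9
1 8 -9 7 → min -9
8 -9 7 -11 → min -11
-9 7 -11 8 → min -11
7 -11 8 -12 → min -12
Greatest of these is -3.

-3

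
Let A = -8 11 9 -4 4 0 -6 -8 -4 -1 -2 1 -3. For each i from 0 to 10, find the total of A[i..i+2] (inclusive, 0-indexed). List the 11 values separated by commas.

12, 16, 9, 0, -2, -14, -18, -13, -7, -2, -4

(-8, 11, 9) → sum 12
(11, 9, -4) → sum 16
(9, -4, 4) → sum 9
(-4, 4, 0) → sum 0
(4, 0, -6) → sum -2
(0, -6, -8) → sum -14
(-6, -8, -4) → sum -18
(-8, -4, -1) → sum -13
(-4, -1, -2) → sum -7
(-1, -2, 1) → sum -2
(-2, 1, -3) → sum -4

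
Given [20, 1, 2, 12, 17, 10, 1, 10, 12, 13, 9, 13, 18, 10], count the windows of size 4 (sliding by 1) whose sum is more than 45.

20 1 2 12 → sum 35
1 2 12 17 → sum 32
2 12 17 10 → sum 41
12 17 10 1 → sum 40
17 10 1 10 → sum 38
10 1 10 12 → sum 33
1 10 12 13 → sum 36
10 12 13 9 → sum 44
12 13 9 13 → sum 47  > 45 ✓
13 9 13 18 → sum 53  > 45 ✓
9 13 18 10 → sum 50  > 45 ✓
3 windows satisfy the condition.

3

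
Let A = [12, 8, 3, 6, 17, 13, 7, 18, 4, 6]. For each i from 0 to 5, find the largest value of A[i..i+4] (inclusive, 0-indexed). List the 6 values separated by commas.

17, 17, 17, 18, 18, 18

12 8 3 6 17 → max 17
8 3 6 17 13 → max 17
3 6 17 13 7 → max 17
6 17 13 7 18 → max 18
17 13 7 18 4 → max 18
13 7 18 4 6 → max 18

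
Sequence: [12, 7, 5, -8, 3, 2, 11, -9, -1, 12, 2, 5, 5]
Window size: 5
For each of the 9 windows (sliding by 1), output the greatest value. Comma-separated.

12 7 5 -8 3 → max 12
7 5 -8 3 2 → max 7
5 -8 3 2 11 → max 11
-8 3 2 11 -9 → max 11
3 2 11 -9 -1 → max 11
2 11 -9 -1 12 → max 12
11 -9 -1 12 2 → max 12
-9 -1 12 2 5 → max 12
-1 12 2 5 5 → max 12

12, 7, 11, 11, 11, 12, 12, 12, 12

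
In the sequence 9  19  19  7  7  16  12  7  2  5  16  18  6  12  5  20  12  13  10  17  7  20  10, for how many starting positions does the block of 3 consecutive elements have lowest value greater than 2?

9 19 19 → min 9  > 2 ✓
19 19 7 → min 7  > 2 ✓
19 7 7 → min 7  > 2 ✓
7 7 16 → min 7  > 2 ✓
7 16 12 → min 7  > 2 ✓
16 12 7 → min 7  > 2 ✓
12 7 2 → min 2
7 2 5 → min 2
2 5 16 → min 2
5 16 18 → min 5  > 2 ✓
16 18 6 → min 6  > 2 ✓
18 6 12 → min 6  > 2 ✓
6 12 5 → min 5  > 2 ✓
12 5 20 → min 5  > 2 ✓
5 20 12 → min 5  > 2 ✓
20 12 13 → min 12  > 2 ✓
12 13 10 → min 10  > 2 ✓
13 10 17 → min 10  > 2 ✓
10 17 7 → min 7  > 2 ✓
17 7 20 → min 7  > 2 ✓
7 20 10 → min 7  > 2 ✓
18 windows satisfy the condition.

18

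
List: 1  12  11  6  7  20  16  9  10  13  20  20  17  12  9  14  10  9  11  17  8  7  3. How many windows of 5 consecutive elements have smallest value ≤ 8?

8

1 12 11 6 7 → min 1  ≤ 8 ✓
12 11 6 7 20 → min 6  ≤ 8 ✓
11 6 7 20 16 → min 6  ≤ 8 ✓
6 7 20 16 9 → min 6  ≤ 8 ✓
7 20 16 9 10 → min 7  ≤ 8 ✓
20 16 9 10 13 → min 9
16 9 10 13 20 → min 9
9 10 13 20 20 → min 9
10 13 20 20 17 → min 10
13 20 20 17 12 → min 12
20 20 17 12 9 → min 9
20 17 12 9 14 → min 9
17 12 9 14 10 → min 9
12 9 14 10 9 → min 9
9 14 10 9 11 → min 9
14 10 9 11 17 → min 9
10 9 11 17 8 → min 8  ≤ 8 ✓
9 11 17 8 7 → min 7  ≤ 8 ✓
11 17 8 7 3 → min 3  ≤ 8 ✓
8 windows satisfy the condition.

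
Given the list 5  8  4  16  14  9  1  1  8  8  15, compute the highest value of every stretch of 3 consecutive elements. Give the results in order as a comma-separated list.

8, 16, 16, 16, 14, 9, 8, 8, 15

5 8 4 → max 8
8 4 16 → max 16
4 16 14 → max 16
16 14 9 → max 16
14 9 1 → max 14
9 1 1 → max 9
1 1 8 → max 8
1 8 8 → max 8
8 8 15 → max 15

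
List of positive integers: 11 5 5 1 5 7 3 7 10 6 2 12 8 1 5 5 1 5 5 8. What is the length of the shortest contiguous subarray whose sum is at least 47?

add 11: running sum 11 < 47
add 5: running sum 16 < 47
add 5: running sum 21 < 47
add 1: running sum 22 < 47
add 5: running sum 27 < 47
add 7: running sum 34 < 47
add 3: running sum 37 < 47
add 7: running sum 44 < 47
add 10: shortest ending here [11, 5, 5, 1, 5, 7, 3, 7, 10] sum 54, len 9
add 6: shortest ending here [5, 5, 1, 5, 7, 3, 7, 10, 6] sum 49, len 9
add 2: shortest ending here [5, 5, 1, 5, 7, 3, 7, 10, 6, 2] sum 51, len 10
add 12: shortest ending here [7, 3, 7, 10, 6, 2, 12] sum 47, len 7
add 8: shortest ending here [3, 7, 10, 6, 2, 12, 8] sum 48, len 7
add 1: shortest ending here [3, 7, 10, 6, 2, 12, 8, 1] sum 49, len 8
add 5: shortest ending here [7, 10, 6, 2, 12, 8, 1, 5] sum 51, len 8
add 5: shortest ending here [10, 6, 2, 12, 8, 1, 5, 5] sum 49, len 8
add 1: shortest ending here [10, 6, 2, 12, 8, 1, 5, 5, 1] sum 50, len 9
add 5: shortest ending here [10, 6, 2, 12, 8, 1, 5, 5, 1, 5] sum 55, len 10
add 5: shortest ending here [6, 2, 12, 8, 1, 5, 5, 1, 5, 5] sum 50, len 10
add 8: shortest ending here [12, 8, 1, 5, 5, 1, 5, 5, 8] sum 50, len 9
Shortest qualifying length: 7.

7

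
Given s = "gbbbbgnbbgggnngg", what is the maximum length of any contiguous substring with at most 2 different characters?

[g] 1 distinct, len 1
[g, b] 2 distinct, len 2
[g, b, b] 2 distinct, len 3
[g, b, b, b] 2 distinct, len 4
[g, b, b, b, b] 2 distinct, len 5
[g, b, b, b, b, g] 2 distinct, len 6
[g, n] 2 distinct, len 2
[n, b] 2 distinct, len 2
[n, b, b] 2 distinct, len 3
[b, b, g] 2 distinct, len 3
[b, b, g, g] 2 distinct, len 4
[b, b, g, g, g] 2 distinct, len 5
[g, g, g, n] 2 distinct, len 4
[g, g, g, n, n] 2 distinct, len 5
[g, g, g, n, n, g] 2 distinct, len 6
[g, g, g, n, n, g, g] 2 distinct, len 7
Longest length with ≤2 distinct: 7.

7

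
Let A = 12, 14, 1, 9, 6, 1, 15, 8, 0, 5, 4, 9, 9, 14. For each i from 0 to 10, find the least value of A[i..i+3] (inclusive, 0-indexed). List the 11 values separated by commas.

1, 1, 1, 1, 1, 0, 0, 0, 0, 4, 4

12 14 1 9 → min 1
14 1 9 6 → min 1
1 9 6 1 → min 1
9 6 1 15 → min 1
6 1 15 8 → min 1
1 15 8 0 → min 0
15 8 0 5 → min 0
8 0 5 4 → min 0
0 5 4 9 → min 0
5 4 9 9 → min 4
4 9 9 14 → min 4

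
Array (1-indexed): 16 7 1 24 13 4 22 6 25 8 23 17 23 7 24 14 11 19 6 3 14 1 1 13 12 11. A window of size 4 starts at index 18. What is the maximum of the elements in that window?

Elements at indices 18..21: 19, 6, 3, 14
max(19, 6, 3, 14) = 19

19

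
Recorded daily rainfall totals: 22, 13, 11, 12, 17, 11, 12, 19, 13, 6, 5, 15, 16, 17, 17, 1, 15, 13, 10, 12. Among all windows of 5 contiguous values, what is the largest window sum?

75

[22, 13, 11, 12, 17] → sum 75
[13, 11, 12, 17, 11] → sum 64
[11, 12, 17, 11, 12] → sum 63
[12, 17, 11, 12, 19] → sum 71
[17, 11, 12, 19, 13] → sum 72
[11, 12, 19, 13, 6] → sum 61
[12, 19, 13, 6, 5] → sum 55
[19, 13, 6, 5, 15] → sum 58
[13, 6, 5, 15, 16] → sum 55
[6, 5, 15, 16, 17] → sum 59
[5, 15, 16, 17, 17] → sum 70
[15, 16, 17, 17, 1] → sum 66
[16, 17, 17, 1, 15] → sum 66
[17, 17, 1, 15, 13] → sum 63
[17, 1, 15, 13, 10] → sum 56
[1, 15, 13, 10, 12] → sum 51
Largest of these is 75.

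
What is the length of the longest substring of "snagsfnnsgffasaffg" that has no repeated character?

add s: [s] len 1
add n: [s, n] len 2
add a: [s, n, a] len 3
add g: [s, n, a, g] len 4
add s (repeat s, move left end past it): [n, a, g, s] len 4
add f: [n, a, g, s, f] len 5
add n (repeat n, move left end past it): [a, g, s, f, n] len 5
add n (repeat n, move left end past it): [n] len 1
add s: [n, s] len 2
add g: [n, s, g] len 3
add f: [n, s, g, f] len 4
add f (repeat f, move left end past it): [f] len 1
add a: [f, a] len 2
add s: [f, a, s] len 3
add a (repeat a, move left end past it): [s, a] len 2
add f: [s, a, f] len 3
add f (repeat f, move left end past it): [f] len 1
add g: [f, g] len 2
Longest all-distinct length: 5.

5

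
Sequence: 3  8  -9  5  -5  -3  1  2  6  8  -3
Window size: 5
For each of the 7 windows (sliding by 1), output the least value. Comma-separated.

-9, -9, -9, -5, -5, -3, -3

3 8 -9 5 -5 → min -9
8 -9 5 -5 -3 → min -9
-9 5 -5 -3 1 → min -9
5 -5 -3 1 2 → min -5
-5 -3 1 2 6 → min -5
-3 1 2 6 8 → min -3
1 2 6 8 -3 → min -3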